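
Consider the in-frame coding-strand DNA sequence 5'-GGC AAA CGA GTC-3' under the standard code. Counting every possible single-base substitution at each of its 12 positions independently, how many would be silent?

Codon 1 (GGC, Gly): 3 synonymous substitutions.
Codon 2 (AAA, Lys): 1 synonymous substitution.
Codon 3 (CGA, Arg): 4 synonymous substitutions.
Codon 4 (GTC, Val): 3 synonymous substitutions.
Total: 3 + 1 + 4 + 3 = 11.

11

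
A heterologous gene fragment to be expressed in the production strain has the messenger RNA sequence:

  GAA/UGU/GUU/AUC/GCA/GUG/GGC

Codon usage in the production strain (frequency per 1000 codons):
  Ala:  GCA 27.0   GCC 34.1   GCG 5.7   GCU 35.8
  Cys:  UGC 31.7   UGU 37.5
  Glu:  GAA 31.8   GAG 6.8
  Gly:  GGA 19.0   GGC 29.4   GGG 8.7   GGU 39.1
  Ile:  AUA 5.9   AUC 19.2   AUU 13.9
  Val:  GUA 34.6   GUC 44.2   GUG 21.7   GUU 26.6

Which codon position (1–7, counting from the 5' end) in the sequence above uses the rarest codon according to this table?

Codon 1 GAA (Glu): 31.8 per 1000.
Codon 2 UGU (Cys): 37.5 per 1000.
Codon 3 GUU (Val): 26.6 per 1000.
Codon 4 AUC (Ile): 19.2 per 1000.
Codon 5 GCA (Ala): 27.0 per 1000.
Codon 6 GUG (Val): 21.7 per 1000.
Codon 7 GGC (Gly): 29.4 per 1000.
Lowest frequency is 19.2 at codon 4.

4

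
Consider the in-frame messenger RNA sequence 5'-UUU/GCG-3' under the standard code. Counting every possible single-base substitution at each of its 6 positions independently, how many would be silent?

Codon 1 (UUU, Phe): 1 synonymous substitution.
Codon 2 (GCG, Ala): 3 synonymous substitutions.
Total: 1 + 3 = 4.

4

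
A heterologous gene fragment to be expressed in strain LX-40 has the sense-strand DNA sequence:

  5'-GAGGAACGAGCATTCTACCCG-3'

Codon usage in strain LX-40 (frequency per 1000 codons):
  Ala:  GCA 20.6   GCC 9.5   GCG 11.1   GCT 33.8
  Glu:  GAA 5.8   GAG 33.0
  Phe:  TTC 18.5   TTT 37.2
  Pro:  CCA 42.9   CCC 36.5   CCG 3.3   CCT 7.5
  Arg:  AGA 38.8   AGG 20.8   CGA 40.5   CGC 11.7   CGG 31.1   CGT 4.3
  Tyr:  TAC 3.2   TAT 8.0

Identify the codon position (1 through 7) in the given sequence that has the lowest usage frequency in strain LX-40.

Codon 1 GAG (Glu): 33.0 per 1000.
Codon 2 GAA (Glu): 5.8 per 1000.
Codon 3 CGA (Arg): 40.5 per 1000.
Codon 4 GCA (Ala): 20.6 per 1000.
Codon 5 TTC (Phe): 18.5 per 1000.
Codon 6 TAC (Tyr): 3.2 per 1000.
Codon 7 CCG (Pro): 3.3 per 1000.
Lowest frequency is 3.2 at codon 6.

6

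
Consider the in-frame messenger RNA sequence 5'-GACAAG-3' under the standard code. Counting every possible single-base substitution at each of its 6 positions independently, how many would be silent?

Codon 1 (GAC, Asp): 1 synonymous substitution.
Codon 2 (AAG, Lys): 1 synonymous substitution.
Total: 1 + 1 = 2.

2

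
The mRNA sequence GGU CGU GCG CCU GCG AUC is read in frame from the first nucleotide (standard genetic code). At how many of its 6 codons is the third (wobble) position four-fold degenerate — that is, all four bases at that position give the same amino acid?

5

Codon 1 GGU (Gly): third position 4-fold.
Codon 2 CGU (Arg): third position 4-fold.
Codon 3 GCG (Ala): third position 4-fold.
Codon 4 CCU (Pro): third position 4-fold.
Codon 5 GCG (Ala): third position 4-fold.
Codon 6 AUC (Ile): third position 3-fold.
Four-fold degenerate third positions: 5.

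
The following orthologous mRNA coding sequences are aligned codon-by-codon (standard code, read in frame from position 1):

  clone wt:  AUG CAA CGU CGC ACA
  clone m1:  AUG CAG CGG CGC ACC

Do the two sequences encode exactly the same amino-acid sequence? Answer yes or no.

yes

Codon 1: AUG Met / AUG Met — identical.
Codon 2: CAA Gln / CAG Gln — synonymous.
Codon 3: CGU Arg / CGG Arg — synonymous.
Codon 4: CGC Arg / CGC Arg — identical.
Codon 5: ACA Thr / ACC Thr — synonymous.
Nonsynonymous differences: 0 → same protein.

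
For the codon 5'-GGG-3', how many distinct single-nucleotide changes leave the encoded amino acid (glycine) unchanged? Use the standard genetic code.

3

Position 1: none → 0 synonymous.
Position 2: none → 0 synonymous.
Position 3: GGU, GGC, GGA → 3 synonymous.
Total: 0 + 0 + 3 = 3.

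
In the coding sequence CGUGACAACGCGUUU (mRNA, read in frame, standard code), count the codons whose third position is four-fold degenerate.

2

Codon 1 CGU (Arg): third position 4-fold.
Codon 2 GAC (Asp): third position 2-fold.
Codon 3 AAC (Asn): third position 2-fold.
Codon 4 GCG (Ala): third position 4-fold.
Codon 5 UUU (Phe): third position 2-fold.
Four-fold degenerate third positions: 2.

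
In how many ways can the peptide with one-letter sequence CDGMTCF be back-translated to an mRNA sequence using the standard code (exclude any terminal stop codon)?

256

Cys: 2 codons.
Asp: 2 codons.
Gly: 4 codons.
Met: 1 codon.
Thr: 4 codons.
Cys: 2 codons.
Phe: 2 codons.
2 × 2 × 4 × 1 × 4 × 2 × 2 = 256.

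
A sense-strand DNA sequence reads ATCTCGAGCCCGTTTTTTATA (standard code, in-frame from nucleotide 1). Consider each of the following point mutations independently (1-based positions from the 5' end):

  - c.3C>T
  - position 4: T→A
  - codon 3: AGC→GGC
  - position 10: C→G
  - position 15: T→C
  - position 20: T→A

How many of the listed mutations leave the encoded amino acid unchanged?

2

Codon 1: ATC (Ile) → ATT (Ile) — synonymous.
Codon 2: TCG (Ser) → ACG (Thr) — missense.
Codon 3: AGC (Ser) → GGC (Gly) — missense.
Codon 4: CCG (Pro) → GCG (Ala) — missense.
Codon 5: TTT (Phe) → TTC (Phe) — synonymous.
Codon 7: ATA (Ile) → AAA (Lys) — missense.
Synonymous: 2 of 6.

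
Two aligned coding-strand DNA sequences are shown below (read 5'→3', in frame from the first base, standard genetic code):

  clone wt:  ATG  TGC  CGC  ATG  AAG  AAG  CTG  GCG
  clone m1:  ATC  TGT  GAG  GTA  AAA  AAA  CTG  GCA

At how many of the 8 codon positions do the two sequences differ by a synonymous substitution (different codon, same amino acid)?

Codon 1: ATG Met / ATC Ile — nonsynonymous.
Codon 2: TGC Cys / TGT Cys — synonymous.
Codon 3: CGC Arg / GAG Glu — nonsynonymous.
Codon 4: ATG Met / GTA Val — nonsynonymous.
Codon 5: AAG Lys / AAA Lys — synonymous.
Codon 6: AAG Lys / AAA Lys — synonymous.
Codon 7: CTG Leu / CTG Leu — identical.
Codon 8: GCG Ala / GCA Ala — synonymous.
Synonymous differences: 4.

4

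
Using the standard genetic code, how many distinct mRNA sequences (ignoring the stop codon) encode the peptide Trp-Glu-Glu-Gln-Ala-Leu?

192

Trp: 1 codon.
Glu: 2 codons.
Glu: 2 codons.
Gln: 2 codons.
Ala: 4 codons.
Leu: 6 codons.
1 × 2 × 2 × 2 × 4 × 6 = 192.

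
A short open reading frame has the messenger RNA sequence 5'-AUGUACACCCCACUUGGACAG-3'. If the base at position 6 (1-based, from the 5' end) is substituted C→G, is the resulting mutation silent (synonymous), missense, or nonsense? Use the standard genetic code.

nonsense

Position 6 falls in codon 2: UAC → Tyr.
After the substitution the codon is UAG → Stop.
The new codon is a stop codon, so this is a nonsense mutation.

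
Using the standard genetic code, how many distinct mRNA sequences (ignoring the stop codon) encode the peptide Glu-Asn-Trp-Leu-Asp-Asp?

96

Glu: 2 codons.
Asn: 2 codons.
Trp: 1 codon.
Leu: 6 codons.
Asp: 2 codons.
Asp: 2 codons.
2 × 2 × 1 × 6 × 2 × 2 = 96.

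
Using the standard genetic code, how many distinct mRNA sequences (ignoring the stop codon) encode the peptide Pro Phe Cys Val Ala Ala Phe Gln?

4096

Pro: 4 codons.
Phe: 2 codons.
Cys: 2 codons.
Val: 4 codons.
Ala: 4 codons.
Ala: 4 codons.
Phe: 2 codons.
Gln: 2 codons.
4 × 2 × 2 × 4 × 4 × 4 × 2 × 2 = 4096.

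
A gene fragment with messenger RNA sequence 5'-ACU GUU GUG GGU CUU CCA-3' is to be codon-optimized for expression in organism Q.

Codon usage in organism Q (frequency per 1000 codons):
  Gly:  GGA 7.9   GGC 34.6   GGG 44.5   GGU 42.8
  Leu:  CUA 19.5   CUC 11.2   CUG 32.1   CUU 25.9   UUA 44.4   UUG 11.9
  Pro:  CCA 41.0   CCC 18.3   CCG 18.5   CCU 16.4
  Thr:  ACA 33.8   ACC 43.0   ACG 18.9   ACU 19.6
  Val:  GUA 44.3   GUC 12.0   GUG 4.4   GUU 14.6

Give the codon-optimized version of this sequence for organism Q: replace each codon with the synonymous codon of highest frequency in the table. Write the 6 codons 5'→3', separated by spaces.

Codon 1 (Thr): best is ACC at 43.0.
Codon 2 (Val): best is GUA at 44.3.
Codon 3 (Val): best is GUA at 44.3.
Codon 4 (Gly): best is GGG at 44.5.
Codon 5 (Leu): best is UUA at 44.4.
Codon 6 (Pro): best is CCA at 41.0.

ACC GUA GUA GGG UUA CCA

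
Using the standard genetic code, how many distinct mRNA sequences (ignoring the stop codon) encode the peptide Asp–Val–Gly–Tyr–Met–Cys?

128

Asp: 2 codons.
Val: 4 codons.
Gly: 4 codons.
Tyr: 2 codons.
Met: 1 codon.
Cys: 2 codons.
2 × 4 × 4 × 2 × 1 × 2 = 128.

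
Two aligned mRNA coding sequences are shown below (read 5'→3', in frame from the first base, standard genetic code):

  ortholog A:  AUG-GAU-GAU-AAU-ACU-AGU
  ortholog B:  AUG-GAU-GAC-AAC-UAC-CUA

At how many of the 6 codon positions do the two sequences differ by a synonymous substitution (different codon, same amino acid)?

2

Codon 1: AUG Met / AUG Met — identical.
Codon 2: GAU Asp / GAU Asp — identical.
Codon 3: GAU Asp / GAC Asp — synonymous.
Codon 4: AAU Asn / AAC Asn — synonymous.
Codon 5: ACU Thr / UAC Tyr — nonsynonymous.
Codon 6: AGU Ser / CUA Leu — nonsynonymous.
Synonymous differences: 2.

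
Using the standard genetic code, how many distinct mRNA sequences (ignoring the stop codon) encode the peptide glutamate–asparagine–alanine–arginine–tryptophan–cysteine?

192

Glu: 2 codons.
Asn: 2 codons.
Ala: 4 codons.
Arg: 6 codons.
Trp: 1 codon.
Cys: 2 codons.
2 × 2 × 4 × 6 × 1 × 2 = 192.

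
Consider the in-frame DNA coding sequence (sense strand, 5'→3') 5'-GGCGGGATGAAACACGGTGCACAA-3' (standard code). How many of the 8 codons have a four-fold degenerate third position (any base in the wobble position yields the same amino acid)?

4

Codon 1 GGC (Gly): third position 4-fold.
Codon 2 GGG (Gly): third position 4-fold.
Codon 3 ATG (Met): third position 1-fold.
Codon 4 AAA (Lys): third position 2-fold.
Codon 5 CAC (His): third position 2-fold.
Codon 6 GGT (Gly): third position 4-fold.
Codon 7 GCA (Ala): third position 4-fold.
Codon 8 CAA (Gln): third position 2-fold.
Four-fold degenerate third positions: 4.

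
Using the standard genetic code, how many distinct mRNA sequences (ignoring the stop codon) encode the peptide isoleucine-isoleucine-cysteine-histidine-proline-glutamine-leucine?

1728

Ile: 3 codons.
Ile: 3 codons.
Cys: 2 codons.
His: 2 codons.
Pro: 4 codons.
Gln: 2 codons.
Leu: 6 codons.
3 × 3 × 2 × 2 × 4 × 2 × 6 = 1728.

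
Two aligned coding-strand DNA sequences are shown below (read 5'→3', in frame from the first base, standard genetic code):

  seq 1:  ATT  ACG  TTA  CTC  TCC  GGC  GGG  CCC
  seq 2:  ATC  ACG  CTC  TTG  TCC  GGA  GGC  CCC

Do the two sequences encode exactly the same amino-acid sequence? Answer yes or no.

yes

Codon 1: ATT Ile / ATC Ile — synonymous.
Codon 2: ACG Thr / ACG Thr — identical.
Codon 3: TTA Leu / CTC Leu — synonymous.
Codon 4: CTC Leu / TTG Leu — synonymous.
Codon 5: TCC Ser / TCC Ser — identical.
Codon 6: GGC Gly / GGA Gly — synonymous.
Codon 7: GGG Gly / GGC Gly — synonymous.
Codon 8: CCC Pro / CCC Pro — identical.
Nonsynonymous differences: 0 → same protein.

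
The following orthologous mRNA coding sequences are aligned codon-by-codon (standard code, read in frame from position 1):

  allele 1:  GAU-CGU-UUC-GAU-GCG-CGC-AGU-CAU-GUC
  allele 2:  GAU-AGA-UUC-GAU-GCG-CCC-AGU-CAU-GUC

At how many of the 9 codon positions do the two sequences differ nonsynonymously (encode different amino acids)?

1

Codon 1: GAU Asp / GAU Asp — identical.
Codon 2: CGU Arg / AGA Arg — synonymous.
Codon 3: UUC Phe / UUC Phe — identical.
Codon 4: GAU Asp / GAU Asp — identical.
Codon 5: GCG Ala / GCG Ala — identical.
Codon 6: CGC Arg / CCC Pro — nonsynonymous.
Codon 7: AGU Ser / AGU Ser — identical.
Codon 8: CAU His / CAU His — identical.
Codon 9: GUC Val / GUC Val — identical.
Nonsynonymous differences: 1.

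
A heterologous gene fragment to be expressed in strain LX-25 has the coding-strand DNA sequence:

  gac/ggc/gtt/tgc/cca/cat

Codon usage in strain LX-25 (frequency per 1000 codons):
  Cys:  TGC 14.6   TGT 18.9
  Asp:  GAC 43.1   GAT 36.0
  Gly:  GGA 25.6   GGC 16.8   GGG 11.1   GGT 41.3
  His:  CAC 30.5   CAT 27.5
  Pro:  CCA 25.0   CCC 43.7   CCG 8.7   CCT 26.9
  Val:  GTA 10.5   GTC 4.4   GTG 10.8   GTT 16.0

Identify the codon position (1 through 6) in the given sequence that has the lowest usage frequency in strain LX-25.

Codon 1 GAC (Asp): 43.1 per 1000.
Codon 2 GGC (Gly): 16.8 per 1000.
Codon 3 GTT (Val): 16.0 per 1000.
Codon 4 TGC (Cys): 14.6 per 1000.
Codon 5 CCA (Pro): 25.0 per 1000.
Codon 6 CAT (His): 27.5 per 1000.
Lowest frequency is 14.6 at codon 4.

4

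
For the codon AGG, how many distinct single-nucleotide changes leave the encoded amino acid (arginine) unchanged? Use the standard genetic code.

2

Position 1: CGG → 1 synonymous.
Position 2: none → 0 synonymous.
Position 3: AGA → 1 synonymous.
Total: 1 + 0 + 1 = 2.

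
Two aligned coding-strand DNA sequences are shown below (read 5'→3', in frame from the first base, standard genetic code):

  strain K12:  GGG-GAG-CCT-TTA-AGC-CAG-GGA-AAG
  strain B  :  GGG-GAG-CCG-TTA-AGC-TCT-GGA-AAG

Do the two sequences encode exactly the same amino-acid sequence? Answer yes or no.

no

Codon 1: GGG Gly / GGG Gly — identical.
Codon 2: GAG Glu / GAG Glu — identical.
Codon 3: CCT Pro / CCG Pro — synonymous.
Codon 4: TTA Leu / TTA Leu — identical.
Codon 5: AGC Ser / AGC Ser — identical.
Codon 6: CAG Gln / TCT Ser — nonsynonymous.
Codon 7: GGA Gly / GGA Gly — identical.
Codon 8: AAG Lys / AAG Lys — identical.
Nonsynonymous differences: 1 → different protein.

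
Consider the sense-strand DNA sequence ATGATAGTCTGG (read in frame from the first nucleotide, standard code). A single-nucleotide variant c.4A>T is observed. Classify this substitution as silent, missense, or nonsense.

missense

Position 4 falls in codon 2: ATA → Ile.
After the substitution the codon is TTA → Leu.
Ile ≠ Leu, so this is a missense mutation.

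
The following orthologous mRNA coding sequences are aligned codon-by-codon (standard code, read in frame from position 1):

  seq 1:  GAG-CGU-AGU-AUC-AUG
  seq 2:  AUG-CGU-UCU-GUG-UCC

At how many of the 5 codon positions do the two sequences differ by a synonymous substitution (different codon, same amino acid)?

Codon 1: GAG Glu / AUG Met — nonsynonymous.
Codon 2: CGU Arg / CGU Arg — identical.
Codon 3: AGU Ser / UCU Ser — synonymous.
Codon 4: AUC Ile / GUG Val — nonsynonymous.
Codon 5: AUG Met / UCC Ser — nonsynonymous.
Synonymous differences: 1.

1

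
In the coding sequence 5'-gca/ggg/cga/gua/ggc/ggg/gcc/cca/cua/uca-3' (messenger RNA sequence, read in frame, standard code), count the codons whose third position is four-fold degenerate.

10

Codon 1 GCA (Ala): third position 4-fold.
Codon 2 GGG (Gly): third position 4-fold.
Codon 3 CGA (Arg): third position 4-fold.
Codon 4 GUA (Val): third position 4-fold.
Codon 5 GGC (Gly): third position 4-fold.
Codon 6 GGG (Gly): third position 4-fold.
Codon 7 GCC (Ala): third position 4-fold.
Codon 8 CCA (Pro): third position 4-fold.
Codon 9 CUA (Leu): third position 4-fold.
Codon 10 UCA (Ser): third position 4-fold.
Four-fold degenerate third positions: 10.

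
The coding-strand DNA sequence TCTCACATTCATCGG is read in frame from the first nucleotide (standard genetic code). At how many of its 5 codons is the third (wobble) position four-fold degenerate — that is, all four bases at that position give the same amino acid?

2

Codon 1 TCT (Ser): third position 4-fold.
Codon 2 CAC (His): third position 2-fold.
Codon 3 ATT (Ile): third position 3-fold.
Codon 4 CAT (His): third position 2-fold.
Codon 5 CGG (Arg): third position 4-fold.
Four-fold degenerate third positions: 2.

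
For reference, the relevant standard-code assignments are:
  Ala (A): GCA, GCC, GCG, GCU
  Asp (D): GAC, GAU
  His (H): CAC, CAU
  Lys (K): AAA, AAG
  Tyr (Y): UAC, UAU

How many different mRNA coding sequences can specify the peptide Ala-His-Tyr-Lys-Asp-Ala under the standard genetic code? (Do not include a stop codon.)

256

Ala: 4 codons.
His: 2 codons.
Tyr: 2 codons.
Lys: 2 codons.
Asp: 2 codons.
Ala: 4 codons.
4 × 2 × 2 × 2 × 2 × 4 = 256.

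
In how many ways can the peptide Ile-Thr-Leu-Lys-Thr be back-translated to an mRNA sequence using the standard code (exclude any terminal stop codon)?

576

Ile: 3 codons.
Thr: 4 codons.
Leu: 6 codons.
Lys: 2 codons.
Thr: 4 codons.
3 × 4 × 6 × 2 × 4 = 576.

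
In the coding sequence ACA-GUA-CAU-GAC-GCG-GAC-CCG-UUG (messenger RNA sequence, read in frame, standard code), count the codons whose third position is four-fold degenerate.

Codon 1 ACA (Thr): third position 4-fold.
Codon 2 GUA (Val): third position 4-fold.
Codon 3 CAU (His): third position 2-fold.
Codon 4 GAC (Asp): third position 2-fold.
Codon 5 GCG (Ala): third position 4-fold.
Codon 6 GAC (Asp): third position 2-fold.
Codon 7 CCG (Pro): third position 4-fold.
Codon 8 UUG (Leu): third position 2-fold.
Four-fold degenerate third positions: 4.

4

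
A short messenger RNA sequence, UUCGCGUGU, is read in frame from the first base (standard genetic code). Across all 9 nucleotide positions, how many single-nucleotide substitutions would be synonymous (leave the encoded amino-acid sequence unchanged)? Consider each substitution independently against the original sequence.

Codon 1 (UUC, Phe): 1 synonymous substitution.
Codon 2 (GCG, Ala): 3 synonymous substitutions.
Codon 3 (UGU, Cys): 1 synonymous substitution.
Total: 1 + 3 + 1 = 5.

5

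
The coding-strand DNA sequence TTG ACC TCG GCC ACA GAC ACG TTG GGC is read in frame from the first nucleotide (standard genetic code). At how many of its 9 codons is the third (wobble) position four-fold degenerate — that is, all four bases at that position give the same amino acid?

Codon 1 TTG (Leu): third position 2-fold.
Codon 2 ACC (Thr): third position 4-fold.
Codon 3 TCG (Ser): third position 4-fold.
Codon 4 GCC (Ala): third position 4-fold.
Codon 5 ACA (Thr): third position 4-fold.
Codon 6 GAC (Asp): third position 2-fold.
Codon 7 ACG (Thr): third position 4-fold.
Codon 8 TTG (Leu): third position 2-fold.
Codon 9 GGC (Gly): third position 4-fold.
Four-fold degenerate third positions: 6.

6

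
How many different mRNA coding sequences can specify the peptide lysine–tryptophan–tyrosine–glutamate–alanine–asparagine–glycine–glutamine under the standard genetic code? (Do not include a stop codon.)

512

Lys: 2 codons.
Trp: 1 codon.
Tyr: 2 codons.
Glu: 2 codons.
Ala: 4 codons.
Asn: 2 codons.
Gly: 4 codons.
Gln: 2 codons.
2 × 1 × 2 × 2 × 4 × 2 × 4 × 2 = 512.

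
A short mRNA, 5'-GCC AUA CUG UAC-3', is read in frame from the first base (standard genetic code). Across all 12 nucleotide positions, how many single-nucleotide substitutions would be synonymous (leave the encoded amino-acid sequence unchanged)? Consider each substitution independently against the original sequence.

10

Codon 1 (GCC, Ala): 3 synonymous substitutions.
Codon 2 (AUA, Ile): 2 synonymous substitutions.
Codon 3 (CUG, Leu): 4 synonymous substitutions.
Codon 4 (UAC, Tyr): 1 synonymous substitution.
Total: 3 + 2 + 4 + 1 = 10.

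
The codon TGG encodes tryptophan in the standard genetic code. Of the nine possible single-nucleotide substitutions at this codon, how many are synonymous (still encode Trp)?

0

Position 1: none → 0 synonymous.
Position 2: none → 0 synonymous.
Position 3: none → 0 synonymous.
Total: 0 + 0 + 0 = 0.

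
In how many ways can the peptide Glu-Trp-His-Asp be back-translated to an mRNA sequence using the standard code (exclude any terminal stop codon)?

8

Glu: 2 codons.
Trp: 1 codon.
His: 2 codons.
Asp: 2 codons.
2 × 1 × 2 × 2 = 8.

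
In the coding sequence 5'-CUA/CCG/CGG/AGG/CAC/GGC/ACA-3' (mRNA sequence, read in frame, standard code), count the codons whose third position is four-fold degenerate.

5

Codon 1 CUA (Leu): third position 4-fold.
Codon 2 CCG (Pro): third position 4-fold.
Codon 3 CGG (Arg): third position 4-fold.
Codon 4 AGG (Arg): third position 2-fold.
Codon 5 CAC (His): third position 2-fold.
Codon 6 GGC (Gly): third position 4-fold.
Codon 7 ACA (Thr): third position 4-fold.
Four-fold degenerate third positions: 5.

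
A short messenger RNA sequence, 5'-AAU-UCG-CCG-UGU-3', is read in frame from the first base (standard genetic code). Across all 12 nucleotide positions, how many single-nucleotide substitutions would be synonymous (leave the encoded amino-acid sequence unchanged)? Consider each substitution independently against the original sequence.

8

Codon 1 (AAU, Asn): 1 synonymous substitution.
Codon 2 (UCG, Ser): 3 synonymous substitutions.
Codon 3 (CCG, Pro): 3 synonymous substitutions.
Codon 4 (UGU, Cys): 1 synonymous substitution.
Total: 1 + 3 + 3 + 1 = 8.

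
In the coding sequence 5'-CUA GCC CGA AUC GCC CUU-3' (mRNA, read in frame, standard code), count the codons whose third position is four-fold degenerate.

Codon 1 CUA (Leu): third position 4-fold.
Codon 2 GCC (Ala): third position 4-fold.
Codon 3 CGA (Arg): third position 4-fold.
Codon 4 AUC (Ile): third position 3-fold.
Codon 5 GCC (Ala): third position 4-fold.
Codon 6 CUU (Leu): third position 4-fold.
Four-fold degenerate third positions: 5.

5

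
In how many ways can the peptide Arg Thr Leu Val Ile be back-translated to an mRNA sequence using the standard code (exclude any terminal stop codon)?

1728

Arg: 6 codons.
Thr: 4 codons.
Leu: 6 codons.
Val: 4 codons.
Ile: 3 codons.
6 × 4 × 6 × 4 × 3 = 1728.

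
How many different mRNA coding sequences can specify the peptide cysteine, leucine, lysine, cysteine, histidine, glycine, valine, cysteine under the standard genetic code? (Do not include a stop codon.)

3072

Cys: 2 codons.
Leu: 6 codons.
Lys: 2 codons.
Cys: 2 codons.
His: 2 codons.
Gly: 4 codons.
Val: 4 codons.
Cys: 2 codons.
2 × 6 × 2 × 2 × 2 × 4 × 4 × 2 = 3072.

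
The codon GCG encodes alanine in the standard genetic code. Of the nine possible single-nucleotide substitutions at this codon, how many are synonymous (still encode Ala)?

Position 1: none → 0 synonymous.
Position 2: none → 0 synonymous.
Position 3: GCT, GCC, GCA → 3 synonymous.
Total: 0 + 0 + 3 = 3.

3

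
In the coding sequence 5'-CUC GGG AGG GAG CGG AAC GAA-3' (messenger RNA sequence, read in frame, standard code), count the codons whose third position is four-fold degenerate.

3

Codon 1 CUC (Leu): third position 4-fold.
Codon 2 GGG (Gly): third position 4-fold.
Codon 3 AGG (Arg): third position 2-fold.
Codon 4 GAG (Glu): third position 2-fold.
Codon 5 CGG (Arg): third position 4-fold.
Codon 6 AAC (Asn): third position 2-fold.
Codon 7 GAA (Glu): third position 2-fold.
Four-fold degenerate third positions: 3.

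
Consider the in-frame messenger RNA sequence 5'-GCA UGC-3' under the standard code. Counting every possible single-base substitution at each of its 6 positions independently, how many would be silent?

Codon 1 (GCA, Ala): 3 synonymous substitutions.
Codon 2 (UGC, Cys): 1 synonymous substitution.
Total: 3 + 1 = 4.

4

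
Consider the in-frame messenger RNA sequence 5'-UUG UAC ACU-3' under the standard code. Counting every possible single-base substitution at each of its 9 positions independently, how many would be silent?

6

Codon 1 (UUG, Leu): 2 synonymous substitutions.
Codon 2 (UAC, Tyr): 1 synonymous substitution.
Codon 3 (ACU, Thr): 3 synonymous substitutions.
Total: 2 + 1 + 3 = 6.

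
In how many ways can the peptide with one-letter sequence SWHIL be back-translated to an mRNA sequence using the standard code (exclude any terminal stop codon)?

Ser: 6 codons.
Trp: 1 codon.
His: 2 codons.
Ile: 3 codons.
Leu: 6 codons.
6 × 1 × 2 × 3 × 6 = 216.

216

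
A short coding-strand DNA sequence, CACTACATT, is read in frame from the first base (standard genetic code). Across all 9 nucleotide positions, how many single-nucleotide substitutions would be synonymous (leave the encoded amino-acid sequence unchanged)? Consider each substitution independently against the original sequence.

Codon 1 (CAC, His): 1 synonymous substitution.
Codon 2 (TAC, Tyr): 1 synonymous substitution.
Codon 3 (ATT, Ile): 2 synonymous substitutions.
Total: 1 + 1 + 2 = 4.

4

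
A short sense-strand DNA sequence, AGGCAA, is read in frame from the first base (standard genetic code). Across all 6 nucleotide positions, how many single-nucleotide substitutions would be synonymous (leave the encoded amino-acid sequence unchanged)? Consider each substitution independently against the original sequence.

Codon 1 (AGG, Arg): 2 synonymous substitutions.
Codon 2 (CAA, Gln): 1 synonymous substitution.
Total: 2 + 1 = 3.

3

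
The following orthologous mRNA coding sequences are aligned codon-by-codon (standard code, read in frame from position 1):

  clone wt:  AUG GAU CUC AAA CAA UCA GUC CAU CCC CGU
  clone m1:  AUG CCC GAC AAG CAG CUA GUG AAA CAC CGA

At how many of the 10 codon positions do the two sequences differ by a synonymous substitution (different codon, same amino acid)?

Codon 1: AUG Met / AUG Met — identical.
Codon 2: GAU Asp / CCC Pro — nonsynonymous.
Codon 3: CUC Leu / GAC Asp — nonsynonymous.
Codon 4: AAA Lys / AAG Lys — synonymous.
Codon 5: CAA Gln / CAG Gln — synonymous.
Codon 6: UCA Ser / CUA Leu — nonsynonymous.
Codon 7: GUC Val / GUG Val — synonymous.
Codon 8: CAU His / AAA Lys — nonsynonymous.
Codon 9: CCC Pro / CAC His — nonsynonymous.
Codon 10: CGU Arg / CGA Arg — synonymous.
Synonymous differences: 4.

4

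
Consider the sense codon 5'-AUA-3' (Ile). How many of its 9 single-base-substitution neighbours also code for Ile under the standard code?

Position 1: none → 0 synonymous.
Position 2: none → 0 synonymous.
Position 3: AUU, AUC → 2 synonymous.
Total: 0 + 0 + 2 = 2.

2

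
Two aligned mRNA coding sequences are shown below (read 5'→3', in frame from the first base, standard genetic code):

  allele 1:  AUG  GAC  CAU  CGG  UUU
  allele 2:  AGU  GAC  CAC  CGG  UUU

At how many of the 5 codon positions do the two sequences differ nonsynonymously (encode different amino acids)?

Codon 1: AUG Met / AGU Ser — nonsynonymous.
Codon 2: GAC Asp / GAC Asp — identical.
Codon 3: CAU His / CAC His — synonymous.
Codon 4: CGG Arg / CGG Arg — identical.
Codon 5: UUU Phe / UUU Phe — identical.
Nonsynonymous differences: 1.

1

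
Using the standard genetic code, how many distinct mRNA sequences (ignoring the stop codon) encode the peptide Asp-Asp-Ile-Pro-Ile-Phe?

Asp: 2 codons.
Asp: 2 codons.
Ile: 3 codons.
Pro: 4 codons.
Ile: 3 codons.
Phe: 2 codons.
2 × 2 × 3 × 4 × 3 × 2 = 288.

288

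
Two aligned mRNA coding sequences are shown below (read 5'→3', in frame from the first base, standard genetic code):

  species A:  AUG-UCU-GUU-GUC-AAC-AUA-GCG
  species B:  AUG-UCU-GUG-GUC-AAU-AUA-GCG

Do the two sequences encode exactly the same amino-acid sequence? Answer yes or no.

yes

Codon 1: AUG Met / AUG Met — identical.
Codon 2: UCU Ser / UCU Ser — identical.
Codon 3: GUU Val / GUG Val — synonymous.
Codon 4: GUC Val / GUC Val — identical.
Codon 5: AAC Asn / AAU Asn — synonymous.
Codon 6: AUA Ile / AUA Ile — identical.
Codon 7: GCG Ala / GCG Ala — identical.
Nonsynonymous differences: 0 → same protein.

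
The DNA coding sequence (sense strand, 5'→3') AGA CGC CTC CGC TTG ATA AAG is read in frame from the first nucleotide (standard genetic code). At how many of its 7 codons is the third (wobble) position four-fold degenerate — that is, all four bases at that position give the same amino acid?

3

Codon 1 AGA (Arg): third position 2-fold.
Codon 2 CGC (Arg): third position 4-fold.
Codon 3 CTC (Leu): third position 4-fold.
Codon 4 CGC (Arg): third position 4-fold.
Codon 5 TTG (Leu): third position 2-fold.
Codon 6 ATA (Ile): third position 3-fold.
Codon 7 AAG (Lys): third position 2-fold.
Four-fold degenerate third positions: 3.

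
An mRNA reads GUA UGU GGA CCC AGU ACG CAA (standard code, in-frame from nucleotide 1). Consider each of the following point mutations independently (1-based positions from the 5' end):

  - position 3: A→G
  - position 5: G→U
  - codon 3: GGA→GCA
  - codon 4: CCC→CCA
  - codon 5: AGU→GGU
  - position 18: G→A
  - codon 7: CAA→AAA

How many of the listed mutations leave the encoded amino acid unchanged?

Codon 1: GUA (Val) → GUG (Val) — synonymous.
Codon 2: UGU (Cys) → UUU (Phe) — missense.
Codon 3: GGA (Gly) → GCA (Ala) — missense.
Codon 4: CCC (Pro) → CCA (Pro) — synonymous.
Codon 5: AGU (Ser) → GGU (Gly) — missense.
Codon 6: ACG (Thr) → ACA (Thr) — synonymous.
Codon 7: CAA (Gln) → AAA (Lys) — missense.
Synonymous: 3 of 7.

3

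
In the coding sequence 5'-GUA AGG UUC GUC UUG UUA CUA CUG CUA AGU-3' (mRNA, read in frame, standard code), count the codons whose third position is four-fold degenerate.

5

Codon 1 GUA (Val): third position 4-fold.
Codon 2 AGG (Arg): third position 2-fold.
Codon 3 UUC (Phe): third position 2-fold.
Codon 4 GUC (Val): third position 4-fold.
Codon 5 UUG (Leu): third position 2-fold.
Codon 6 UUA (Leu): third position 2-fold.
Codon 7 CUA (Leu): third position 4-fold.
Codon 8 CUG (Leu): third position 4-fold.
Codon 9 CUA (Leu): third position 4-fold.
Codon 10 AGU (Ser): third position 2-fold.
Four-fold degenerate third positions: 5.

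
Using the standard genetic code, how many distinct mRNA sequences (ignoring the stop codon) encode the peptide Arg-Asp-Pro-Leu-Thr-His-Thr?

9216

Arg: 6 codons.
Asp: 2 codons.
Pro: 4 codons.
Leu: 6 codons.
Thr: 4 codons.
His: 2 codons.
Thr: 4 codons.
6 × 2 × 4 × 6 × 4 × 2 × 4 = 9216.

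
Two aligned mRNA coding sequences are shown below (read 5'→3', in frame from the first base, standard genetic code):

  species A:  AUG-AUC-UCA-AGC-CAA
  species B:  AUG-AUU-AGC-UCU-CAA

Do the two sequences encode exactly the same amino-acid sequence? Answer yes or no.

Codon 1: AUG Met / AUG Met — identical.
Codon 2: AUC Ile / AUU Ile — synonymous.
Codon 3: UCA Ser / AGC Ser — synonymous.
Codon 4: AGC Ser / UCU Ser — synonymous.
Codon 5: CAA Gln / CAA Gln — identical.
Nonsynonymous differences: 0 → same protein.

yes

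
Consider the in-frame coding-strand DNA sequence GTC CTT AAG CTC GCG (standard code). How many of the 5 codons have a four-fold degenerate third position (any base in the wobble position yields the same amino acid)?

Codon 1 GTC (Val): third position 4-fold.
Codon 2 CTT (Leu): third position 4-fold.
Codon 3 AAG (Lys): third position 2-fold.
Codon 4 CTC (Leu): third position 4-fold.
Codon 5 GCG (Ala): third position 4-fold.
Four-fold degenerate third positions: 4.

4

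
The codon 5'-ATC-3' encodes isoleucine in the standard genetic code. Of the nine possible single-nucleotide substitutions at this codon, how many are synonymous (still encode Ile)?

2

Position 1: none → 0 synonymous.
Position 2: none → 0 synonymous.
Position 3: ATT, ATA → 2 synonymous.
Total: 0 + 0 + 2 = 2.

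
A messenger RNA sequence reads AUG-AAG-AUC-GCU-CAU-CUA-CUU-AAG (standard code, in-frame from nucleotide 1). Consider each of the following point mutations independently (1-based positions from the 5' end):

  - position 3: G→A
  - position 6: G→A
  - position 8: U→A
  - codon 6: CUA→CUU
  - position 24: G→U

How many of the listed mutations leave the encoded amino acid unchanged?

Codon 1: AUG (Met) → AUA (Ile) — missense.
Codon 2: AAG (Lys) → AAA (Lys) — synonymous.
Codon 3: AUC (Ile) → AAC (Asn) — missense.
Codon 6: CUA (Leu) → CUU (Leu) — synonymous.
Codon 8: AAG (Lys) → AAU (Asn) — missense.
Synonymous: 2 of 5.

2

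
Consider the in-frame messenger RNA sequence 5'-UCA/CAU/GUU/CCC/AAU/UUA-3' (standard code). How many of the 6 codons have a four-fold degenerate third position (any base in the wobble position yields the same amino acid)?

Codon 1 UCA (Ser): third position 4-fold.
Codon 2 CAU (His): third position 2-fold.
Codon 3 GUU (Val): third position 4-fold.
Codon 4 CCC (Pro): third position 4-fold.
Codon 5 AAU (Asn): third position 2-fold.
Codon 6 UUA (Leu): third position 2-fold.
Four-fold degenerate third positions: 3.

3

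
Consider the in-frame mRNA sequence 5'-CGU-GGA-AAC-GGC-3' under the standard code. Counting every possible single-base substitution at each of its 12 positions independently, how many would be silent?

Codon 1 (CGU, Arg): 3 synonymous substitutions.
Codon 2 (GGA, Gly): 3 synonymous substitutions.
Codon 3 (AAC, Asn): 1 synonymous substitution.
Codon 4 (GGC, Gly): 3 synonymous substitutions.
Total: 3 + 3 + 1 + 3 = 10.

10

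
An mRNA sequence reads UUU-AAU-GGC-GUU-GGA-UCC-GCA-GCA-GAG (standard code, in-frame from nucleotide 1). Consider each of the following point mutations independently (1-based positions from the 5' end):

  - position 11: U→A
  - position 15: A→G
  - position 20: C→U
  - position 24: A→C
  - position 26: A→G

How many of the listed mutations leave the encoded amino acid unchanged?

Codon 4: GUU (Val) → GAU (Asp) — missense.
Codon 5: GGA (Gly) → GGG (Gly) — synonymous.
Codon 7: GCA (Ala) → GUA (Val) — missense.
Codon 8: GCA (Ala) → GCC (Ala) — synonymous.
Codon 9: GAG (Glu) → GGG (Gly) — missense.
Synonymous: 2 of 5.

2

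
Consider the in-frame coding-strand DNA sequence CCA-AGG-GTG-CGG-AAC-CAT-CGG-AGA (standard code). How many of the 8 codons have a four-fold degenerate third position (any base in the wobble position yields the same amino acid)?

4

Codon 1 CCA (Pro): third position 4-fold.
Codon 2 AGG (Arg): third position 2-fold.
Codon 3 GTG (Val): third position 4-fold.
Codon 4 CGG (Arg): third position 4-fold.
Codon 5 AAC (Asn): third position 2-fold.
Codon 6 CAT (His): third position 2-fold.
Codon 7 CGG (Arg): third position 4-fold.
Codon 8 AGA (Arg): third position 2-fold.
Four-fold degenerate third positions: 4.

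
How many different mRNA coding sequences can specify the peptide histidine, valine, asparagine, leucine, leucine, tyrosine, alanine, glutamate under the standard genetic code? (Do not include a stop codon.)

9216

His: 2 codons.
Val: 4 codons.
Asn: 2 codons.
Leu: 6 codons.
Leu: 6 codons.
Tyr: 2 codons.
Ala: 4 codons.
Glu: 2 codons.
2 × 4 × 2 × 6 × 6 × 2 × 4 × 2 = 9216.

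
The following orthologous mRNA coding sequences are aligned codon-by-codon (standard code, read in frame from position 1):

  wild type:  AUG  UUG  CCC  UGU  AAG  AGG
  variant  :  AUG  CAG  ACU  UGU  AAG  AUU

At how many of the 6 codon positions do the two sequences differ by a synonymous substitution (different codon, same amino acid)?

Codon 1: AUG Met / AUG Met — identical.
Codon 2: UUG Leu / CAG Gln — nonsynonymous.
Codon 3: CCC Pro / ACU Thr — nonsynonymous.
Codon 4: UGU Cys / UGU Cys — identical.
Codon 5: AAG Lys / AAG Lys — identical.
Codon 6: AGG Arg / AUU Ile — nonsynonymous.
Synonymous differences: 0.

0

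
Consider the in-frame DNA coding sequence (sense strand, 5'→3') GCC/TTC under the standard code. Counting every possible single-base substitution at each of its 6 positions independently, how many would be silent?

4

Codon 1 (GCC, Ala): 3 synonymous substitutions.
Codon 2 (TTC, Phe): 1 synonymous substitution.
Total: 3 + 1 = 4.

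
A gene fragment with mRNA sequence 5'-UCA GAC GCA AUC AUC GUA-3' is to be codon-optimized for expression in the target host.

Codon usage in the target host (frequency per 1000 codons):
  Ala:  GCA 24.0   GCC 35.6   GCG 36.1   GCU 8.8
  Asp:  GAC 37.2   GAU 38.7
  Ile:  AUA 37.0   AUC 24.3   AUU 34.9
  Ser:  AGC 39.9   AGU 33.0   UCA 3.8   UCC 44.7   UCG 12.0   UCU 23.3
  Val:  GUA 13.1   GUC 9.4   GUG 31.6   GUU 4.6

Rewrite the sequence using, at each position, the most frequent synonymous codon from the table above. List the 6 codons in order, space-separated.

Codon 1 (Ser): best is UCC at 44.7.
Codon 2 (Asp): best is GAU at 38.7.
Codon 3 (Ala): best is GCG at 36.1.
Codon 4 (Ile): best is AUA at 37.0.
Codon 5 (Ile): best is AUA at 37.0.
Codon 6 (Val): best is GUG at 31.6.

UCC GAU GCG AUA AUA GUG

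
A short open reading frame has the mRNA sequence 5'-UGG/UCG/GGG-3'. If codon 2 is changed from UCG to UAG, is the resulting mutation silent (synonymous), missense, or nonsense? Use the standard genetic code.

Position 5 falls in codon 2: UCG → Ser.
After the substitution the codon is UAG → Stop.
The new codon is a stop codon, so this is a nonsense mutation.

nonsense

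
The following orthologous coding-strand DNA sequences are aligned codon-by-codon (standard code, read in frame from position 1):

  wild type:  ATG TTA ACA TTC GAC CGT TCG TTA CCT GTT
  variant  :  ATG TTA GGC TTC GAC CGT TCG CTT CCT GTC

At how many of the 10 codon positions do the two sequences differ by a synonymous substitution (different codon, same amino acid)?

Codon 1: ATG Met / ATG Met — identical.
Codon 2: TTA Leu / TTA Leu — identical.
Codon 3: ACA Thr / GGC Gly — nonsynonymous.
Codon 4: TTC Phe / TTC Phe — identical.
Codon 5: GAC Asp / GAC Asp — identical.
Codon 6: CGT Arg / CGT Arg — identical.
Codon 7: TCG Ser / TCG Ser — identical.
Codon 8: TTA Leu / CTT Leu — synonymous.
Codon 9: CCT Pro / CCT Pro — identical.
Codon 10: GTT Val / GTC Val — synonymous.
Synonymous differences: 2.

2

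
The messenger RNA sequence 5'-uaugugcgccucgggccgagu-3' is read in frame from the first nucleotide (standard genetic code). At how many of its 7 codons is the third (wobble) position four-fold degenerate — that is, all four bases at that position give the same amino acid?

5

Codon 1 UAU (Tyr): third position 2-fold.
Codon 2 GUG (Val): third position 4-fold.
Codon 3 CGC (Arg): third position 4-fold.
Codon 4 CUC (Leu): third position 4-fold.
Codon 5 GGG (Gly): third position 4-fold.
Codon 6 CCG (Pro): third position 4-fold.
Codon 7 AGU (Ser): third position 2-fold.
Four-fold degenerate third positions: 5.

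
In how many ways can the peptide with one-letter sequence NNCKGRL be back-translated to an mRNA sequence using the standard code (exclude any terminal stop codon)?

2304

Asn: 2 codons.
Asn: 2 codons.
Cys: 2 codons.
Lys: 2 codons.
Gly: 4 codons.
Arg: 6 codons.
Leu: 6 codons.
2 × 2 × 2 × 2 × 4 × 6 × 6 = 2304.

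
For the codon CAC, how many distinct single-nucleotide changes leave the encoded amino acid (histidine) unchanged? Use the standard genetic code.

1

Position 1: none → 0 synonymous.
Position 2: none → 0 synonymous.
Position 3: CAU → 1 synonymous.
Total: 0 + 0 + 1 = 1.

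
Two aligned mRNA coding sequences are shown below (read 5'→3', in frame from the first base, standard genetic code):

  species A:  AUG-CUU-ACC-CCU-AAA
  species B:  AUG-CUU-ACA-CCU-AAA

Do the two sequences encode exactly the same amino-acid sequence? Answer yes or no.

yes

Codon 1: AUG Met / AUG Met — identical.
Codon 2: CUU Leu / CUU Leu — identical.
Codon 3: ACC Thr / ACA Thr — synonymous.
Codon 4: CCU Pro / CCU Pro — identical.
Codon 5: AAA Lys / AAA Lys — identical.
Nonsynonymous differences: 0 → same protein.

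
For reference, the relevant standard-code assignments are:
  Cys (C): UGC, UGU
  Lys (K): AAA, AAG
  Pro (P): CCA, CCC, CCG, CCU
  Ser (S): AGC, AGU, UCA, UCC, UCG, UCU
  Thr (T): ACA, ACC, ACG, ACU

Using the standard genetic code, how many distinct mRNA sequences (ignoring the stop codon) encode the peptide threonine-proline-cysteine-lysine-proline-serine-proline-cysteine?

12288

Thr: 4 codons.
Pro: 4 codons.
Cys: 2 codons.
Lys: 2 codons.
Pro: 4 codons.
Ser: 6 codons.
Pro: 4 codons.
Cys: 2 codons.
4 × 4 × 2 × 2 × 4 × 6 × 4 × 2 = 12288.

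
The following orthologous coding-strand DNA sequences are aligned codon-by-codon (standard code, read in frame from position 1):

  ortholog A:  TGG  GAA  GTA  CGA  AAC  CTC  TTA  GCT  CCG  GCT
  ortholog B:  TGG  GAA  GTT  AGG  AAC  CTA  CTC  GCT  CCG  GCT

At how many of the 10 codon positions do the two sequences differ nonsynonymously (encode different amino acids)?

Codon 1: TGG Trp / TGG Trp — identical.
Codon 2: GAA Glu / GAA Glu — identical.
Codon 3: GTA Val / GTT Val — synonymous.
Codon 4: CGA Arg / AGG Arg — synonymous.
Codon 5: AAC Asn / AAC Asn — identical.
Codon 6: CTC Leu / CTA Leu — synonymous.
Codon 7: TTA Leu / CTC Leu — synonymous.
Codon 8: GCT Ala / GCT Ala — identical.
Codon 9: CCG Pro / CCG Pro — identical.
Codon 10: GCT Ala / GCT Ala — identical.
Nonsynonymous differences: 0.

0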